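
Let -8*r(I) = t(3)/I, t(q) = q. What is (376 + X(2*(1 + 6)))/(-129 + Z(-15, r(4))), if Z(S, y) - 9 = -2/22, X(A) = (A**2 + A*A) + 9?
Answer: -8547/1321 ≈ -6.4701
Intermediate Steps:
X(A) = 9 + 2*A**2 (X(A) = (A**2 + A**2) + 9 = 2*A**2 + 9 = 9 + 2*A**2)
r(I) = -3/(8*I)
Z(S, y) = 98/11 (Z(S, y) = 9 - 2/22 = 9 - 2*1/22 = 9 - 1/11 = 98/11)
(376 + X(2*(1 + 6)))/(-129 + Z(-15, r(4))) = (376 + (9 + 2*(2*(1 + 6))**2))/(-129 + 98/11) = (376 + (9 + 2*(2*7)**2))/(-1321/11) = (376 + (9 + 2*14**2))*(-11/1321) = (376 + (9 + 2*196))*(-11/1321) = (376 + (9 + 392))*(-11/1321) = (376 + 401)*(-11/1321) = 777*(-11/1321) = -8547/1321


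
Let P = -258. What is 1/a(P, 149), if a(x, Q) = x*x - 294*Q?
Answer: 1/22758 ≈ 4.3941e-5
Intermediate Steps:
a(x, Q) = x² - 294*Q
1/a(P, 149) = 1/((-258)² - 294*149) = 1/(66564 - 43806) = 1/22758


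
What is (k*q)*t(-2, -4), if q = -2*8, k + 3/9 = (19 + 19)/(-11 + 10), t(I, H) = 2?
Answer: 3680/3 ≈ 1226.7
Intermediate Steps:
k = -115/3 (k = -1/3 + (19 + 19)/(-11 + 10) = -1/3 + 38/(-1) = -1/3 + 38*(-1) = -1/3 - 38 = -115/3 ≈ -38.333)
q = -16
(k*q)*t(-2, -4) = -115/3*(-16)*2 = (1840/3)*2 = 3680/3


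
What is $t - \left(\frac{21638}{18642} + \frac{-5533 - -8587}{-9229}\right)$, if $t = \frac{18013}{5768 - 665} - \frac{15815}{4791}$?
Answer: $- \frac{140418841410511}{233682604127973} \approx -0.6009$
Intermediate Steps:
$t = \frac{1865446}{8149491}$ ($t = \frac{18013}{5103} - \frac{15815}{4791} = \frac{1865446}{8149491} \approx 0.2289$)
$t - \left(\frac{21638}{18642} + \frac{-5533 - -8587}{-9229}\right) = \frac{1865446}{8149491} - \left(\frac{21638}{18642} + \frac{-5533 - -8587}{-9229}\right) = \frac{1865446}{8149491} - \left(21638 \cdot \frac{1}{18642} + \left(-5533 + 8587\right) \left(- \frac{1}{9229}\right)\right) = \frac{1865446}{8149491} - \left(\frac{10819}{9321} + 3054 \left(- \frac{1}{9229}\right)\right) = \frac{1865446}{8149491} - \left(\frac{10819}{9321} - \frac{3054}{9229}\right) = \frac{1865446}{8149491} - \frac{71382217}{86023509} = - \frac{140418841410511}{233682604127973}$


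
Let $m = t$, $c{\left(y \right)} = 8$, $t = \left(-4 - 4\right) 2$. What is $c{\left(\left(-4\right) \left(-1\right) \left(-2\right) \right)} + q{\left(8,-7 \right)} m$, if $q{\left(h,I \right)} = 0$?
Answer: $8$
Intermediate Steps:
$t = -16$ ($t = \left(-8\right) 2 = -16$)
$m = -16$
$c{\left(\left(-4\right) \left(-1\right) \left(-2\right) \right)} + q{\left(8,-7 \right)} m = 8 + 0 \left(-16\right) = 8 + 0 = 8$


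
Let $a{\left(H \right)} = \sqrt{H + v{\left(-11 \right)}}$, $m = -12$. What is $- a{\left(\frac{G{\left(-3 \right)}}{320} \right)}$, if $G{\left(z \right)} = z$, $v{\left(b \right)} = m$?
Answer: $- \frac{3 i \sqrt{2135}}{40} \approx - 3.4655 i$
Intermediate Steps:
$v{\left(b \right)} = -12$
$a{\left(H \right)} = \sqrt{-12 + H}$ ($a{\left(H \right)} = \sqrt{H - 12} = \sqrt{-12 + H}$)
$- a{\left(\frac{G{\left(-3 \right)}}{320} \right)} = - \sqrt{-12 - \frac{3}{320}} = - \sqrt{- \frac{3843}{320}} = - \frac{3 i \sqrt{2135}}{40}$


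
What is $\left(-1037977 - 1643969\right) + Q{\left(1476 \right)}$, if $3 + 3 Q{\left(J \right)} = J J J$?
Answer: $1069177445$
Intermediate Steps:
$Q{\left(J \right)} = -1 + \frac{J^{3}}{3}$ ($Q{\left(J \right)} = -1 + \frac{J J J}{3} = -1 + \frac{J^{2} J}{3} = -1 + \frac{J^{3}}{3}$)
$\left(-1037977 - 1643969\right) + Q{\left(1476 \right)} = \left(-1037977 - 1643969\right) - \left(1 - \frac{1476^{3}}{3}\right) = -2681946 + \left(-1 + \frac{1}{3} \cdot 3215578176\right) = -2681946 + \left(-1 + 1071859392\right) = -2681946 + 1071859391 = 1069177445$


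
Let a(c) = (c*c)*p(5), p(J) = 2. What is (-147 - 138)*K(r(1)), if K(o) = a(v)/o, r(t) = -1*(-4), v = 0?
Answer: 0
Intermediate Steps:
a(c) = 2*c**2 (a(c) = (c*c)*2 = c**2*2 = 2*c**2)
r(t) = 4
K(o) = 0 (K(o) = (2*0**2)/o = (2*0)/o = 0/o = 0)
(-147 - 138)*K(r(1)) = (-147 - 138)*0 = -285*0 = 0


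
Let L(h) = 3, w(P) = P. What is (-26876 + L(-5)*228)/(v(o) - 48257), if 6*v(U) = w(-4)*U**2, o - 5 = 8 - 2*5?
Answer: 26192/48263 ≈ 0.54269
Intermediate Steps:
o = 3 (o = 5 + (8 - 2*5) = 5 + (8 - 10) = 5 - 2 = 3)
v(U) = -2*U**2/3 (v(U) = (-4*U**2)/6 = -2*U**2/3)
(-26876 + L(-5)*228)/(v(o) - 48257) = (-26876 + 3*228)/(-2/3*3**2 - 48257) = (-26876 + 684)/(-2/3*9 - 48257) = -26192/(-6 - 48257) = -26192/(-48263) = -26192*(-1/48263) = 26192/48263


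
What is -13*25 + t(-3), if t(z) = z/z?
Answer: -324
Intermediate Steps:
t(z) = 1
-13*25 + t(-3) = -13*25 + 1 = -325 + 1 = -324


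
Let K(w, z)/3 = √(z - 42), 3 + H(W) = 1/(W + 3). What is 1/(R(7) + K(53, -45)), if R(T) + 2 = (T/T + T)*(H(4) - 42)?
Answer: -5894/2139681 - 49*I*√87/2139681 ≈ -0.0027546 - 0.0002136*I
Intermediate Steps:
H(W) = -3 + 1/(3 + W) (H(W) = -3 + 1/(W + 3) = -3 + 1/(3 + W))
K(w, z) = 3*√(-42 + z) (K(w, z) = 3*√(z - 42) = 3*√(-42 + z))
R(T) = -328/7 - 314*T/7 (R(T) = -2 + (T/T + T)*((-8 - 3*4)/(3 + 4) - 42) = -2 + (1 + T)*((-8 - 12)/7 - 42) = -2 + (1 + T)*((⅐)*(-20) - 42) = -2 + (1 + T)*(-20/7 - 42) = -2 + (1 + T)*(-314/7) = -2 + (-314/7 - 314*T/7) = -328/7 - 314*T/7)
1/(R(7) + K(53, -45)) = 1/((-328/7 - 314/7*7) + 3*√(-42 - 45)) = 1/((-328/7 - 314) + 3*√(-87)) = 1/(-2526/7 + 3*(I*√87)) = 1/(-2526/7 + 3*I*√87)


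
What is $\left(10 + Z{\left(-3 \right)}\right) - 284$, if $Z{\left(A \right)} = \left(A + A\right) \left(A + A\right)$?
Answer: $-238$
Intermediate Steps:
$Z{\left(A \right)} = 4 A^{2}$ ($Z{\left(A \right)} = 2 A 2 A = 4 A^{2}$)
$\left(10 + Z{\left(-3 \right)}\right) - 284 = \left(10 + 4 \left(-3\right)^{2}\right) - 284 = \left(10 + 4 \cdot 9\right) - 284 = \left(10 + 36\right) - 284 = 46 - 284 = -238$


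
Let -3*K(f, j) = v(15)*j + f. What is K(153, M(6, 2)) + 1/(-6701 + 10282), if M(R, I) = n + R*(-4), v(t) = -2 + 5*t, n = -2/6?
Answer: 17439479/32229 ≈ 541.11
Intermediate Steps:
n = -1/3 (n = -2*1/6 = -1/3 ≈ -0.33333)
M(R, I) = -1/3 - 4*R (M(R, I) = -1/3 + R*(-4) = -1/3 - 4*R)
K(f, j) = -73*j/3 - f/3 (K(f, j) = -((-2 + 5*15)*j + f)/3 = -((-2 + 75)*j + f)/3 = -(73*j + f)/3 = -(f + 73*j)/3 = -73*j/3 - f/3)
K(153, M(6, 2)) + 1/(-6701 + 10282) = (-73*(-1/3 - 4*6)/3 - 1/3*153) + 1/(-6701 + 10282) = (-73*(-1/3 - 24)/3 - 51) + 1/3581 = (-73/3*(-73/3) - 51) + 1/3581 = (5329/9 - 51) + 1/3581 = 4870/9 + 1/3581 = 17439479/32229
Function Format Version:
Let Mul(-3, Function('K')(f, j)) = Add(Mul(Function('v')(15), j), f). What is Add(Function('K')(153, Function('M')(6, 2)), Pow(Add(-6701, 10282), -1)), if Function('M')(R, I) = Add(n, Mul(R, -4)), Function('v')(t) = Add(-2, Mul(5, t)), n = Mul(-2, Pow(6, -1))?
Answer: Rational(17439479, 32229) ≈ 541.11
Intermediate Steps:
n = Rational(-1, 3) (n = Mul(-2, Rational(1, 6)) = Rational(-1, 3) ≈ -0.33333)
Function('M')(R, I) = Add(Rational(-1, 3), Mul(-4, R)) (Function('M')(R, I) = Add(Rational(-1, 3), Mul(R, -4)) = Add(Rational(-1, 3), Mul(-4, R)))
Function('K')(f, j) = Add(Mul(Rational(-73, 3), j), Mul(Rational(-1, 3), f)) (Function('K')(f, j) = Mul(Rational(-1, 3), Add(Mul(Add(-2, Mul(5, 15)), j), f)) = Mul(Rational(-1, 3), Add(Mul(Add(-2, 75), j), f)) = Mul(Rational(-1, 3), Add(Mul(73, j), f)) = Mul(Rational(-1, 3), Add(f, Mul(73, j))) = Add(Mul(Rational(-73, 3), j), Mul(Rational(-1, 3), f)))
Add(Function('K')(153, Function('M')(6, 2)), Pow(Add(-6701, 10282), -1)) = Add(Add(Mul(Rational(-73, 3), Add(Rational(-1, 3), Mul(-4, 6))), Mul(Rational(-1, 3), 153)), Pow(Add(-6701, 10282), -1)) = Add(Add(Mul(Rational(-73, 3), Add(Rational(-1, 3), -24)), -51), Pow(3581, -1)) = Add(Add(Mul(Rational(-73, 3), Rational(-73, 3)), -51), Rational(1, 3581)) = Add(Add(Rational(5329, 9), -51), Rational(1, 3581)) = Add(Rational(4870, 9), Rational(1, 3581)) = Rational(17439479, 32229)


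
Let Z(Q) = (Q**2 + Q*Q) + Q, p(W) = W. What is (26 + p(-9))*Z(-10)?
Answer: 3230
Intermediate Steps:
Z(Q) = Q + 2*Q**2 (Z(Q) = (Q**2 + Q**2) + Q = 2*Q**2 + Q = Q + 2*Q**2)
(26 + p(-9))*Z(-10) = (26 - 9)*(-10*(1 + 2*(-10))) = 17*(-10*(1 - 20)) = 17*(-10*(-19)) = 17*190 = 3230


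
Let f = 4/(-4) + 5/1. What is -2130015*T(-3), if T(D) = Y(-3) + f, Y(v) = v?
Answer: -2130015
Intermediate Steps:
f = 4 (f = 4*(-¼) + 5*1 = -1 + 5 = 4)
T(D) = 1 (T(D) = -3 + 4 = 1)
-2130015*T(-3) = -2130015*1 = -2130015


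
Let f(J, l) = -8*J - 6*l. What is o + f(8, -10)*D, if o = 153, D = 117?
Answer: -315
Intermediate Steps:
o + f(8, -10)*D = 153 + (-8*8 - 6*(-10))*117 = 153 + (-64 + 60)*117 = 153 - 4*117 = 153 - 468 = -315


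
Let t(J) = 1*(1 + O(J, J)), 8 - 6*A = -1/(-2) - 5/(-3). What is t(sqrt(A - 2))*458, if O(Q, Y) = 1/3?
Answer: 1832/3 ≈ 610.67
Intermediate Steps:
O(Q, Y) = 1/3 (O(Q, Y) = 1*(1/3) = 1/3)
A = 35/36 (A = 4/3 - (-1/(-2) - 5/(-3))/6 = 4/3 - (-1*(-1/2) - 5*(-1/3))/6 = 4/3 - (1/2 + 5/3)/6 = 4/3 - 1/6*13/6 = 4/3 - 13/36 = 35/36 ≈ 0.97222)
t(J) = 4/3 (t(J) = 1*(1 + 1/3) = 1*(4/3) = 4/3)
t(sqrt(A - 2))*458 = (4/3)*458 = 1832/3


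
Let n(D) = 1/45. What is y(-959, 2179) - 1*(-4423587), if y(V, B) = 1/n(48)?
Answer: 4423632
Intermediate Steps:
n(D) = 1/45
y(V, B) = 45 (y(V, B) = 1/(1/45) = 45)
y(-959, 2179) - 1*(-4423587) = 45 - 1*(-4423587) = 45 + 4423587 = 4423632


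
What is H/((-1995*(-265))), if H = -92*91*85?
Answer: -20332/15105 ≈ -1.3460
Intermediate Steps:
H = -711620 (H = -8372*85 = -711620)
H/((-1995*(-265))) = -711620/((-1995*(-265))) = -711620/528675 = -711620*1/528675 = -20332/15105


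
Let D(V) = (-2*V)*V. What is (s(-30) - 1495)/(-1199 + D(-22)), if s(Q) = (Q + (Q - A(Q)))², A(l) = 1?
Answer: -2226/2167 ≈ -1.0272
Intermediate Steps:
D(V) = -2*V²
s(Q) = (-1 + 2*Q)² (s(Q) = (Q + (Q - 1*1))² = (Q + (Q - 1))² = (Q + (-1 + Q))² = (-1 + 2*Q)²)
(s(-30) - 1495)/(-1199 + D(-22)) = ((-1 + 2*(-30))² - 1495)/(-1199 - 2*(-22)²) = ((-1 - 60)² - 1495)/(-1199 - 2*484) = ((-61)² - 1495)/(-1199 - 968) = (3721 - 1495)/(-2167) = 2226*(-1/2167) = -2226/2167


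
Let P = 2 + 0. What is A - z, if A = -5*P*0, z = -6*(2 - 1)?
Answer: 6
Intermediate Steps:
P = 2
z = -6 (z = -6*1 = -6)
A = 0 (A = -5*2*0 = -10*0 = 0)
A - z = 0 - 1*(-6) = 0 + 6 = 6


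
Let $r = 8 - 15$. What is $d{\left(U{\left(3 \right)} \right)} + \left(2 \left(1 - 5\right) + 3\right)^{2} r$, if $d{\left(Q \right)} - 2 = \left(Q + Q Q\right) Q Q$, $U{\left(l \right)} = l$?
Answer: $-65$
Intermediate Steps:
$r = -7$
$d{\left(Q \right)} = 2 + Q^{2} \left(Q + Q^{2}\right)$ ($d{\left(Q \right)} = 2 + \left(Q + Q Q\right) Q Q = 2 + \left(Q + Q^{2}\right) Q Q = 2 + Q \left(Q + Q^{2}\right) Q = 2 + Q^{2} \left(Q + Q^{2}\right)$)
$d{\left(U{\left(3 \right)} \right)} + \left(2 \left(1 - 5\right) + 3\right)^{2} r = \left(2 + 3^{3} + 3^{4}\right) + \left(2 \left(1 - 5\right) + 3\right)^{2} \left(-7\right) = \left(2 + 27 + 81\right) + \left(2 \left(-4\right) + 3\right)^{2} \left(-7\right) = 110 + \left(-8 + 3\right)^{2} \left(-7\right) = 110 + \left(-5\right)^{2} \left(-7\right) = 110 + 25 \left(-7\right) = 110 - 175 = -65$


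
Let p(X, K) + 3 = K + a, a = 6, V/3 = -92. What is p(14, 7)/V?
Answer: -5/138 ≈ -0.036232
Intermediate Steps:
V = -276 (V = 3*(-92) = -276)
p(X, K) = 3 + K (p(X, K) = -3 + (K + 6) = -3 + (6 + K) = 3 + K)
p(14, 7)/V = (3 + 7)/(-276) = 10*(-1/276) = -5/138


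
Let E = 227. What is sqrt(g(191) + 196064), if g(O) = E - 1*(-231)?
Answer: sqrt(196522) ≈ 443.31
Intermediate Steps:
g(O) = 458 (g(O) = 227 - 1*(-231) = 227 + 231 = 458)
sqrt(g(191) + 196064) = sqrt(458 + 196064) = sqrt(196522)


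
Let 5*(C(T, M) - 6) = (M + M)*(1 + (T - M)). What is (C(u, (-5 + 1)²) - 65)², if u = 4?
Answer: 418609/25 ≈ 16744.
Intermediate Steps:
C(T, M) = 6 + 2*M*(1 + T - M)/5 (C(T, M) = 6 + ((M + M)*(1 + (T - M)))/5 = 6 + ((2*M)*(1 + T - M))/5 = 6 + (2*M*(1 + T - M))/5 = 6 + 2*M*(1 + T - M)/5)
(C(u, (-5 + 1)²) - 65)² = ((6 - 2*(-5 + 1)⁴/5 + 2*(-5 + 1)²/5 + (⅖)*(-5 + 1)²*4) - 65)² = ((6 - 2*((-4)²)²/5 + (⅖)*(-4)² + (⅖)*(-4)²*4) - 65)² = ((6 - ⅖*16² + (⅖)*16 + (⅖)*16*4) - 65)² = ((6 - ⅖*256 + 32/5 + 128/5) - 65)² = ((6 - 512/5 + 32/5 + 128/5) - 65)² = (-322/5 - 65)² = (-647/5)² = 418609/25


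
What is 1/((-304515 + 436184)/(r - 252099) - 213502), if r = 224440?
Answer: -27659/5905383487 ≈ -4.6837e-6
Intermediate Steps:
1/((-304515 + 436184)/(r - 252099) - 213502) = 1/((-304515 + 436184)/(224440 - 252099) - 213502) = 1/(131669/(-27659) - 213502) = 1/(131669*(-1/27659) - 213502) = 1/(-131669/27659 - 213502) = 1/(-5905383487/27659) = -27659/5905383487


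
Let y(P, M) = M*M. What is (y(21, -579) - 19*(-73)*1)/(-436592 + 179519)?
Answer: -336628/257073 ≈ -1.3095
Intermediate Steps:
y(P, M) = M**2
(y(21, -579) - 19*(-73)*1)/(-436592 + 179519) = ((-579)**2 - 19*(-73)*1)/(-436592 + 179519) = (335241 + 1387*1)/(-257073) = (335241 + 1387)*(-1/257073) = 336628*(-1/257073) = -336628/257073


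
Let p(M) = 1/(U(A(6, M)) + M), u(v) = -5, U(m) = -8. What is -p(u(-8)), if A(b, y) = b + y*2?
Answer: 1/13 ≈ 0.076923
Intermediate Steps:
A(b, y) = b + 2*y
p(M) = 1/(-8 + M)
-p(u(-8)) = -1/(-8 - 5) = -1/(-13) = -1*(-1/13) = 1/13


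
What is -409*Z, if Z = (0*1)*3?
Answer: 0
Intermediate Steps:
Z = 0 (Z = 0*3 = 0)
-409*Z = -409*0 = 0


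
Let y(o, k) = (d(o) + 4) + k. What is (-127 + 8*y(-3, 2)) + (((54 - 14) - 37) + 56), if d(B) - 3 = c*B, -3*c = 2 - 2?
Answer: 4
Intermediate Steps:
c = 0 (c = -(2 - 2)/3 = -⅓*0 = 0)
d(B) = 3 (d(B) = 3 + 0*B = 3 + 0 = 3)
y(o, k) = 7 + k (y(o, k) = (3 + 4) + k = 7 + k)
(-127 + 8*y(-3, 2)) + (((54 - 14) - 37) + 56) = (-127 + 8*(7 + 2)) + (((54 - 14) - 37) + 56) = (-127 + 8*9) + ((40 - 37) + 56) = (-127 + 72) + (3 + 56) = -55 + 59 = 4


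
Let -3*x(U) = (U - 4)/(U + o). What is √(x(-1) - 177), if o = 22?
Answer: I*√78022/21 ≈ 13.301*I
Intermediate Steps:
x(U) = -(-4 + U)/(3*(22 + U)) (x(U) = -(U - 4)/(3*(U + 22)) = -(-4 + U)/(3*(22 + U)))
√(x(-1) - 177) = √((4 - 1*(-1))/(3*(22 - 1)) - 177) = √((⅓)*(4 + 1)/21 - 177) = √((⅓)*(1/21)*5 - 177) = √(5/63 - 177) = √(-11146/63) = I*√78022/21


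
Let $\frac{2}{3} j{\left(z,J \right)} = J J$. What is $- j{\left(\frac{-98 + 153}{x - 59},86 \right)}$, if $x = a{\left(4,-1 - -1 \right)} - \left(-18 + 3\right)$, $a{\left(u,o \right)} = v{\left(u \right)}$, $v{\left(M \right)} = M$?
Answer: $-11094$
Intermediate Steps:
$a{\left(u,o \right)} = u$
$x = 19$ ($x = 4 - \left(-18 + 3\right) = 4 - -15 = 4 + 15 = 19$)
$j{\left(z,J \right)} = \frac{3 J^{2}}{2}$ ($j{\left(z,J \right)} = \frac{3 J J}{2} = \frac{3 J^{2}}{2}$)
$- j{\left(\frac{-98 + 153}{x - 59},86 \right)} = - \frac{3 \cdot 86^{2}}{2} = - \frac{3 \cdot 7396}{2} = \left(-1\right) 11094 = -11094$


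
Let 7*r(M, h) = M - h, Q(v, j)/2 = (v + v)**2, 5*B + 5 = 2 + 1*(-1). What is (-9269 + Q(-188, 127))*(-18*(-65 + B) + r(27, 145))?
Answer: 1596515616/5 ≈ 3.1930e+8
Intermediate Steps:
B = -4/5 (B = -1 + (2 + 1*(-1))/5 = -1 + (2 - 1)/5 = -1 + (1/5)*1 = -1 + 1/5 = -4/5 ≈ -0.80000)
Q(v, j) = 8*v**2 (Q(v, j) = 2*(v + v)**2 = 2*(2*v)**2 = 2*(4*v**2) = 8*v**2)
r(M, h) = -h/7 + M/7 (r(M, h) = (M - h)/7 = -h/7 + M/7)
(-9269 + Q(-188, 127))*(-18*(-65 + B) + r(27, 145)) = (-9269 + 8*(-188)**2)*(-18*(-65 - 4/5) + (-1/7*145 + (1/7)*27)) = (-9269 + 8*35344)*(-18*(-329/5) + (-145/7 + 27/7)) = (-9269 + 282752)*(5922/5 - 118/7) = 273483*(40864/35) = 1596515616/5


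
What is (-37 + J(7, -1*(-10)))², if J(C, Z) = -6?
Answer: 1849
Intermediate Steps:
(-37 + J(7, -1*(-10)))² = (-37 - 6)² = (-43)² = 1849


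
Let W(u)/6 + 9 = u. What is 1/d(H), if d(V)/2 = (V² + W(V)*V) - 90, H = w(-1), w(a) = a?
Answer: -1/58 ≈ -0.017241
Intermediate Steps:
W(u) = -54 + 6*u
H = -1
d(V) = -180 + 2*V² + 2*V*(-54 + 6*V) (d(V) = 2*((V² + (-54 + 6*V)*V) - 90) = 2*((V² + V*(-54 + 6*V)) - 90) = 2*(-90 + V² + V*(-54 + 6*V)) = -180 + 2*V² + 2*V*(-54 + 6*V))
1/d(H) = 1/(-180 - 108*(-1) + 14*(-1)²) = 1/(-180 + 108 + 14*1) = 1/(-180 + 108 + 14) = 1/(-58) = -1/58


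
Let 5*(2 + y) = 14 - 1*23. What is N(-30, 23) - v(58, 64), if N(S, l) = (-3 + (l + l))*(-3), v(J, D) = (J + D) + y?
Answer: -1236/5 ≈ -247.20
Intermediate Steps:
y = -19/5 (y = -2 + (14 - 1*23)/5 = -2 + (14 - 23)/5 = -2 + (⅕)*(-9) = -2 - 9/5 = -19/5 ≈ -3.8000)
v(J, D) = -19/5 + D + J (v(J, D) = (J + D) - 19/5 = (D + J) - 19/5 = -19/5 + D + J)
N(S, l) = 9 - 6*l (N(S, l) = (-3 + 2*l)*(-3) = 9 - 6*l)
N(-30, 23) - v(58, 64) = (9 - 6*23) - (-19/5 + 64 + 58) = (9 - 138) - 1*591/5 = -129 - 591/5 = -1236/5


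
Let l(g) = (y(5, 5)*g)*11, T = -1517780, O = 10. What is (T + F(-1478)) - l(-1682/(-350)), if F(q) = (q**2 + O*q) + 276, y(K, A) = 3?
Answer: 114107247/175 ≈ 6.5204e+5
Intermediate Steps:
l(g) = 33*g (l(g) = (3*g)*11 = 33*g)
F(q) = 276 + q**2 + 10*q (F(q) = (q**2 + 10*q) + 276 = 276 + q**2 + 10*q)
(T + F(-1478)) - l(-1682/(-350)) = (-1517780 + (276 + (-1478)**2 + 10*(-1478))) - 33*(-1682/(-350)) = (-1517780 + (276 + 2184484 - 14780)) - 33*(-1682*(-1/350)) = (-1517780 + 2169980) - 33*841/175 = 652200 - 1*27753/175 = 652200 - 27753/175 = 114107247/175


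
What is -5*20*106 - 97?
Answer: -10697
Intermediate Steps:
-5*20*106 - 97 = -100*106 - 97 = -10600 - 97 = -10697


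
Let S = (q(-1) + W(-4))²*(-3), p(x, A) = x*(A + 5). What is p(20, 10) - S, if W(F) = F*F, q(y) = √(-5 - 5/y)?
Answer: 0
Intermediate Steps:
p(x, A) = x*(5 + A)
W(F) = F²
S = -768 (S = (√5*√((-1 - 1*(-1))/(-1)) + (-4)²)²*(-3) = (√5*√(-(-1 + 1)) + 16)²*(-3) = (√5*√(-1*0) + 16)²*(-3) = (√5*√0 + 16)²*(-3) = (√5*0 + 16)²*(-3) = (0 + 16)²*(-3) = 16²*(-3) = 256*(-3) = -768)
p(20, 10) - S = 20*(5 + 10) - 1*(-768) = 20*15 + 768 = 300 + 768 = 1068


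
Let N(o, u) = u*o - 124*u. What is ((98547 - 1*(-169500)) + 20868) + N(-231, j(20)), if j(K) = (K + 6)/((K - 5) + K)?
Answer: 2020559/7 ≈ 2.8865e+5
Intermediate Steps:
j(K) = (6 + K)/(-5 + 2*K) (j(K) = (6 + K)/((-5 + K) + K) = (6 + K)/(-5 + 2*K))
N(o, u) = -124*u + o*u (N(o, u) = o*u - 124*u = -124*u + o*u)
((98547 - 1*(-169500)) + 20868) + N(-231, j(20)) = ((98547 - 1*(-169500)) + 20868) + ((6 + 20)/(-5 + 2*20))*(-124 - 231) = ((98547 + 169500) + 20868) + (26/(-5 + 40))*(-355) = (268047 + 20868) + (26/35)*(-355) = 288915 + ((1/35)*26)*(-355) = 288915 + (26/35)*(-355) = 288915 - 1846/7 = 2020559/7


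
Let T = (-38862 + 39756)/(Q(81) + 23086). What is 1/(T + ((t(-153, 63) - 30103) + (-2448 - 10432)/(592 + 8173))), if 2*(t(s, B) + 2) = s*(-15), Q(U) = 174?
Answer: -10193695/295198510607 ≈ -3.4532e-5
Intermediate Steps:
t(s, B) = -2 - 15*s/2 (t(s, B) = -2 + (s*(-15))/2 = -2 + (-15*s)/2 = -2 - 15*s/2)
T = 447/11630 (T = (-38862 + 39756)/(174 + 23086) = 894/23260 = 894*(1/23260) = 447/11630 ≈ 0.038435)
1/(T + ((t(-153, 63) - 30103) + (-2448 - 10432)/(592 + 8173))) = 1/(447/11630 + (((-2 - 15/2*(-153)) - 30103) + (-2448 - 10432)/(592 + 8173))) = 1/(447/11630 + (((-2 + 2295/2) - 30103) - 12880/8765)) = 1/(447/11630 + ((2291/2 - 30103) - 12880*1/8765)) = 1/(447/11630 + (-57915/2 - 2576/1753)) = 1/(447/11630 - 101530147/3506) = 1/(-295198510607/10193695) = -10193695/295198510607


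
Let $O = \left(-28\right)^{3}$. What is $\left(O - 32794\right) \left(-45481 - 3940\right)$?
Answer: $2705602066$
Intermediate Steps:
$O = -21952$
$\left(O - 32794\right) \left(-45481 - 3940\right) = \left(-21952 - 32794\right) \left(-45481 - 3940\right) = \left(-54746\right) \left(-49421\right) = 2705602066$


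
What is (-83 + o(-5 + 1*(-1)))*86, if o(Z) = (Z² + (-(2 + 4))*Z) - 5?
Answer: -1376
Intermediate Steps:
o(Z) = -5 + Z² - 6*Z (o(Z) = (Z² + (-1*6)*Z) - 5 = (Z² - 6*Z) - 5 = -5 + Z² - 6*Z)
(-83 + o(-5 + 1*(-1)))*86 = (-83 + (-5 + (-5 + 1*(-1))² - 6*(-5 + 1*(-1))))*86 = (-83 + (-5 + (-5 - 1)² - 6*(-5 - 1)))*86 = (-83 + (-5 + (-6)² - 6*(-6)))*86 = (-83 + (-5 + 36 + 36))*86 = (-83 + 67)*86 = -16*86 = -1376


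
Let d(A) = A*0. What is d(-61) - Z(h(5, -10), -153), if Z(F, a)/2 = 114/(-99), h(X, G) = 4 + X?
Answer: 76/33 ≈ 2.3030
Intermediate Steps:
d(A) = 0
Z(F, a) = -76/33 (Z(F, a) = 2*(114/(-99)) = 2*(114*(-1/99)) = 2*(-38/33) = -76/33)
d(-61) - Z(h(5, -10), -153) = 0 - 1*(-76/33) = 0 + 76/33 = 76/33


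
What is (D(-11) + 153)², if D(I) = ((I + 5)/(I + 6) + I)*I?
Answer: 1700416/25 ≈ 68017.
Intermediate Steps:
D(I) = I*(I + (5 + I)/(6 + I)) (D(I) = ((5 + I)/(6 + I) + I)*I = (I + (5 + I)/(6 + I))*I = I*(I + (5 + I)/(6 + I)))
(D(-11) + 153)² = (-11*(5 + (-11)² + 7*(-11))/(6 - 11) + 153)² = (-11*(5 + 121 - 77)/(-5) + 153)² = (-11*(-⅕)*49 + 153)² = (539/5 + 153)² = (1304/5)² = 1700416/25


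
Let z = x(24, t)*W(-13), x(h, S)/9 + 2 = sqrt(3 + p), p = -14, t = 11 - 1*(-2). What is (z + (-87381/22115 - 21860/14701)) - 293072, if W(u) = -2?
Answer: -95271468271121/325112615 - 18*I*sqrt(11) ≈ -2.9304e+5 - 59.699*I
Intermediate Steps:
t = 13 (t = 11 + 2 = 13)
x(h, S) = -18 + 9*I*sqrt(11) (x(h, S) = -18 + 9*sqrt(3 - 14) = -18 + 9*sqrt(-11) = -18 + 9*(I*sqrt(11)) = -18 + 9*I*sqrt(11))
z = 36 - 18*I*sqrt(11) (z = (-18 + 9*I*sqrt(11))*(-2) = 36 - 18*I*sqrt(11) ≈ 36.0 - 59.699*I)
(z + (-87381/22115 - 21860/14701)) - 293072 = ((36 - 18*I*sqrt(11)) + (-87381/22115 - 21860/14701)) - 293072 = ((36 - 18*I*sqrt(11)) - 1768021981/325112615) - 293072 = (9936032159/325112615 - 18*I*sqrt(11)) - 293072 = -95271468271121/325112615 - 18*I*sqrt(11)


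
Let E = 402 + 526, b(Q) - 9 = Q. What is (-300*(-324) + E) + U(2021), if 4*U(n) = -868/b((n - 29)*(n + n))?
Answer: 112870652561/1150239 ≈ 98128.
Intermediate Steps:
b(Q) = 9 + Q
E = 928
U(n) = -217/(9 + 2*n*(-29 + n)) (U(n) = (-868/(9 + (n - 29)*(n + n)))/4 = (-868/(9 + (-29 + n)*(2*n)))/4 = (-868/(9 + 2*n*(-29 + n)))/4 = -217/(9 + 2*n*(-29 + n)))
(-300*(-324) + E) + U(2021) = (-300*(-324) + 928) - 217/(9 + 2*2021*(-29 + 2021)) = (97200 + 928) - 217/(9 + 2*2021*1992) = 98128 - 217/(9 + 8051664) = 98128 - 217/8051673 = 98128 - 217*1/8051673 = 98128 - 31/1150239 = 112870652561/1150239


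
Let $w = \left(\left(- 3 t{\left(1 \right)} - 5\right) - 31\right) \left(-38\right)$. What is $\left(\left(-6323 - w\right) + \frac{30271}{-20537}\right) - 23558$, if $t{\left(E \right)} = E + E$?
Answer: $- \frac{646473420}{20537} \approx -31478.0$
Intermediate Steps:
$t{\left(E \right)} = 2 E$
$w = 1596$ ($w = \left(\left(- 3 \cdot 2 \cdot 1 - 5\right) - 31\right) \left(-38\right) = \left(\left(\left(-3\right) 2 - 5\right) - 31\right) \left(-38\right) = \left(\left(-6 - 5\right) - 31\right) \left(-38\right) = \left(-11 - 31\right) \left(-38\right) = \left(-42\right) \left(-38\right) = 1596$)
$\left(\left(-6323 - w\right) + \frac{30271}{-20537}\right) - 23558 = \left(\left(-6323 - 1596\right) + \frac{30271}{-20537}\right) - 23558 = \left(\left(-6323 - 1596\right) + 30271 \left(- \frac{1}{20537}\right)\right) - 23558 = \left(-7919 - \frac{30271}{20537}\right) - 23558 = - \frac{162662774}{20537} - 23558 = - \frac{646473420}{20537}$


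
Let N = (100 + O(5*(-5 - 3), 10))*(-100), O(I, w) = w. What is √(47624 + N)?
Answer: 4*√2289 ≈ 191.37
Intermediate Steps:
N = -11000 (N = (100 + 10)*(-100) = 110*(-100) = -11000)
√(47624 + N) = √(47624 - 11000) = √36624 = 4*√2289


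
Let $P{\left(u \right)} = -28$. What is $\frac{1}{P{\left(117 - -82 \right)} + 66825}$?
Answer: $\frac{1}{66797} \approx 1.4971 \cdot 10^{-5}$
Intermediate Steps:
$\frac{1}{P{\left(117 - -82 \right)} + 66825} = \frac{1}{-28 + 66825} = \frac{1}{66797}$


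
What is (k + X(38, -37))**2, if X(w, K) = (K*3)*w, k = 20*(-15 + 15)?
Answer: 17791524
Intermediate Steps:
k = 0 (k = 20*0 = 0)
X(w, K) = 3*K*w (X(w, K) = (3*K)*w = 3*K*w)
(k + X(38, -37))**2 = (0 + 3*(-37)*38)**2 = (0 - 4218)**2 = (-4218)**2 = 17791524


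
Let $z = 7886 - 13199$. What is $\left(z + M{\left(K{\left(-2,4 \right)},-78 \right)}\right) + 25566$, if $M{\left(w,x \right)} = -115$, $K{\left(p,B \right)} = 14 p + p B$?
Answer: $20138$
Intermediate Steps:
$K{\left(p,B \right)} = 14 p + B p$
$z = -5313$ ($z = 7886 - 13199 = -5313$)
$\left(z + M{\left(K{\left(-2,4 \right)},-78 \right)}\right) + 25566 = \left(-5313 - 115\right) + 25566 = -5428 + 25566 = 20138$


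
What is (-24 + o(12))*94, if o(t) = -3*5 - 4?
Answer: -4042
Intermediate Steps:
o(t) = -19 (o(t) = -15 - 4 = -19)
(-24 + o(12))*94 = (-24 - 19)*94 = -43*94 = -4042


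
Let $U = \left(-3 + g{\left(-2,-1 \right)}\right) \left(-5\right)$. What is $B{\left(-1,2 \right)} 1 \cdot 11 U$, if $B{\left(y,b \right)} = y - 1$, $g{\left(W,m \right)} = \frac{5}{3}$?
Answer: $- \frac{440}{3} \approx -146.67$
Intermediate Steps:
$g{\left(W,m \right)} = \frac{5}{3}$ ($g{\left(W,m \right)} = 5 \cdot \frac{1}{3} = \frac{5}{3}$)
$B{\left(y,b \right)} = -1 + y$
$U = \frac{20}{3}$ ($U = \left(-3 + \frac{5}{3}\right) \left(-5\right) = \left(- \frac{4}{3}\right) \left(-5\right) = \frac{20}{3} \approx 6.6667$)
$B{\left(-1,2 \right)} 1 \cdot 11 U = \left(-1 - 1\right) 1 \cdot 11 \cdot \frac{20}{3} = \left(-2\right) 11 \cdot \frac{20}{3} = \left(-22\right) \frac{20}{3} = - \frac{440}{3}$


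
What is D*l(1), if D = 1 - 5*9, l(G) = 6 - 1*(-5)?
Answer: -484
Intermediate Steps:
l(G) = 11 (l(G) = 6 + 5 = 11)
D = -44 (D = 1 - 45 = -44)
D*l(1) = -44*11 = -484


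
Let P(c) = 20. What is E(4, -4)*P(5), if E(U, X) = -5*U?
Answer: -400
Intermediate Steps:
E(4, -4)*P(5) = -5*4*20 = -20*20 = -400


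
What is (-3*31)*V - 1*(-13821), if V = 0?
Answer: 13821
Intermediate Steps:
(-3*31)*V - 1*(-13821) = -3*31*0 - 1*(-13821) = -93*0 + 13821 = 0 + 13821 = 13821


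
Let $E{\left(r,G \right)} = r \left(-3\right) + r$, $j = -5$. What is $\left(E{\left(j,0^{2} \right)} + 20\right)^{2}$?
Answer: $900$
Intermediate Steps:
$E{\left(r,G \right)} = - 2 r$ ($E{\left(r,G \right)} = - 3 r + r = - 2 r$)
$\left(E{\left(j,0^{2} \right)} + 20\right)^{2} = \left(\left(-2\right) \left(-5\right) + 20\right)^{2} = \left(10 + 20\right)^{2} = 30^{2} = 900$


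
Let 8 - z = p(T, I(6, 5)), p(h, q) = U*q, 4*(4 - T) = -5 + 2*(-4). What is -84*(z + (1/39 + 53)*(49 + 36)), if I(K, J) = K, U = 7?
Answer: -4884712/13 ≈ -3.7575e+5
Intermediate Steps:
T = 29/4 (T = 4 - (-5 + 2*(-4))/4 = 4 - (-5 - 8)/4 = 4 - 1/4*(-13) = 4 + 13/4 = 29/4 ≈ 7.2500)
p(h, q) = 7*q
z = -34 (z = 8 - 7*6 = 8 - 1*42 = 8 - 42 = -34)
-84*(z + (1/39 + 53)*(49 + 36)) = -84*(-34 + (1/39 + 53)*(49 + 36)) = -84*(-34 + (1/39 + 53)*85) = -84*(-34 + (2068/39)*85) = -84*(-34 + 175780/39) = -84*174454/39 = -4884712/13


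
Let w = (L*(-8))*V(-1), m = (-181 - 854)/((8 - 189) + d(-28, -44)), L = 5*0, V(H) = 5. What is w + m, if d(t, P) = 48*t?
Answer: 207/305 ≈ 0.67869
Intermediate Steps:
L = 0
m = 207/305 (m = (-181 - 854)/((8 - 189) + 48*(-28)) = -1035/(-181 - 1344) = -1035/(-1525) = -1035*(-1/1525) = 207/305 ≈ 0.67869)
w = 0 (w = (0*(-8))*5 = 0*5 = 0)
w + m = 0 + 207/305 = 207/305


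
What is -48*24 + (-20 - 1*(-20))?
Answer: -1152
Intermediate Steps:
-48*24 + (-20 - 1*(-20)) = -1152 + (-20 + 20) = -1152 + 0 = -1152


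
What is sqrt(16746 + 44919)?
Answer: sqrt(61665) ≈ 248.32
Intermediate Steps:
sqrt(16746 + 44919) = sqrt(61665)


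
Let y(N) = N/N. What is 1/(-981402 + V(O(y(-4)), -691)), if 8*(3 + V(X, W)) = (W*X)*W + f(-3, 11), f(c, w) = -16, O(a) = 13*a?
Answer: -8/1644003 ≈ -4.8662e-6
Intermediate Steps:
y(N) = 1
V(X, W) = -5 + X*W²/8 (V(X, W) = -3 + ((W*X)*W - 16)/8 = -3 + (X*W² - 16)/8 = -3 + (-16 + X*W²)/8 = -3 + (-2 + X*W²/8) = -5 + X*W²/8)
1/(-981402 + V(O(y(-4)), -691)) = 1/(-981402 + (-5 + (⅛)*(13*1)*(-691)²)) = 1/(-981402 + (-5 + (⅛)*13*477481)) = 1/(-981402 + (-5 + 6207253/8)) = 1/(-981402 + 6207213/8) = 1/(-1644003/8) = -8/1644003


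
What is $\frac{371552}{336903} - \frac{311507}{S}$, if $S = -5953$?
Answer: $\frac{107159491877}{2005583559} \approx 53.431$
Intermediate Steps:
$\frac{371552}{336903} - \frac{311507}{S} = \frac{371552}{336903} - \frac{311507}{-5953} = 371552 \cdot \frac{1}{336903} - - \frac{311507}{5953} = \frac{371552}{336903} + \frac{311507}{5953} = \frac{107159491877}{2005583559}$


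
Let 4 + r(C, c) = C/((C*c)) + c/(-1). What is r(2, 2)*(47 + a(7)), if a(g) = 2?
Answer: -539/2 ≈ -269.50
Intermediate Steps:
r(C, c) = -4 + 1/c - c (r(C, c) = -4 + (C/((C*c)) + c/(-1)) = -4 + (C*(1/(C*c)) + c*(-1)) = -4 + (1/c - c) = -4 + 1/c - c)
r(2, 2)*(47 + a(7)) = (-4 + 1/2 - 1*2)*(47 + 2) = (-4 + 1/2 - 2)*49 = -11/2*49 = -539/2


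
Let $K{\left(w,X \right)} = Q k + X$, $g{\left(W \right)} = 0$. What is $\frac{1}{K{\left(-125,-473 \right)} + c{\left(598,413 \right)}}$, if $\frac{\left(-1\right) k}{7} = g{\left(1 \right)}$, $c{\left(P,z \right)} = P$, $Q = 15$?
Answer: $\frac{1}{125} \approx 0.008$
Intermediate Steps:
$k = 0$ ($k = \left(-7\right) 0 = 0$)
$K{\left(w,X \right)} = X$ ($K{\left(w,X \right)} = 15 \cdot 0 + X = 0 + X = X$)
$\frac{1}{K{\left(-125,-473 \right)} + c{\left(598,413 \right)}} = \frac{1}{-473 + 598} = \frac{1}{125}$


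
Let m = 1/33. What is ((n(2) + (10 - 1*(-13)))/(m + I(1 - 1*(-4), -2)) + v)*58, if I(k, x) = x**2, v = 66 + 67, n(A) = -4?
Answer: 55912/7 ≈ 7987.4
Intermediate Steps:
v = 133
m = 1/33 ≈ 0.030303
((n(2) + (10 - 1*(-13)))/(m + I(1 - 1*(-4), -2)) + v)*58 = ((-4 + (10 - 1*(-13)))/(1/33 + (-2)**2) + 133)*58 = ((-4 + (10 + 13))/(1/33 + 4) + 133)*58 = ((-4 + 23)/(133/33) + 133)*58 = (19*(33/133) + 133)*58 = (33/7 + 133)*58 = (964/7)*58 = 55912/7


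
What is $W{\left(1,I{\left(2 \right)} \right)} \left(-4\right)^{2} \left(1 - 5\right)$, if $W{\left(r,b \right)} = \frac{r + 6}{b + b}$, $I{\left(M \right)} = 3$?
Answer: $- \frac{224}{3} \approx -74.667$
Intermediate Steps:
$W{\left(r,b \right)} = \frac{6 + r}{2 b}$
$W{\left(1,I{\left(2 \right)} \right)} \left(-4\right)^{2} \left(1 - 5\right) = \frac{6 + 1}{2 \cdot 3} \left(-4\right)^{2} \left(1 - 5\right) = \frac{1}{2} \cdot \frac{1}{3} \cdot 7 \cdot 16 \left(-4\right) = \frac{7}{6} \cdot 16 \left(-4\right) = \frac{56}{3} \left(-4\right) = - \frac{224}{3}$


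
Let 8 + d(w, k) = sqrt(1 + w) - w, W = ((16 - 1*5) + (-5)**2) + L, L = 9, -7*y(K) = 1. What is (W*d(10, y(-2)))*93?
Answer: -75330 + 4185*sqrt(11) ≈ -61450.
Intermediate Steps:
y(K) = -1/7 (y(K) = -1/7*1 = -1/7)
W = 45 (W = ((16 - 1*5) + (-5)**2) + 9 = ((16 - 5) + 25) + 9 = (11 + 25) + 9 = 36 + 9 = 45)
d(w, k) = -8 + sqrt(1 + w) - w (d(w, k) = -8 + (sqrt(1 + w) - w) = -8 + sqrt(1 + w) - w)
(W*d(10, y(-2)))*93 = (45*(-8 + sqrt(1 + 10) - 1*10))*93 = (45*(-8 + sqrt(11) - 10))*93 = (45*(-18 + sqrt(11)))*93 = (-810 + 45*sqrt(11))*93 = -75330 + 4185*sqrt(11)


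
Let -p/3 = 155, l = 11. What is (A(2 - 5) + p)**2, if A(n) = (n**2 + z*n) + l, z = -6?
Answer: 182329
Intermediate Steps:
p = -465 (p = -3*155 = -465)
A(n) = 11 + n**2 - 6*n (A(n) = (n**2 - 6*n) + 11 = 11 + n**2 - 6*n)
(A(2 - 5) + p)**2 = ((11 + (2 - 5)**2 - 6*(2 - 5)) - 465)**2 = ((11 + (-3)**2 - 6*(-3)) - 465)**2 = ((11 + 9 + 18) - 465)**2 = (38 - 465)**2 = (-427)**2 = 182329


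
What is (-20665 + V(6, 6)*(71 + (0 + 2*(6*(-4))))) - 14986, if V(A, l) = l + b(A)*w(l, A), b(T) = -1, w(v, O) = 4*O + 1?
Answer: -36088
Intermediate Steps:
w(v, O) = 1 + 4*O
V(A, l) = -1 + l - 4*A (V(A, l) = l - (1 + 4*A) = l + (-1 - 4*A) = -1 + l - 4*A)
(-20665 + V(6, 6)*(71 + (0 + 2*(6*(-4))))) - 14986 = (-20665 + (-1 + 6 - 4*6)*(71 + (0 + 2*(6*(-4))))) - 14986 = (-20665 + (-1 + 6 - 24)*(71 + (0 + 2*(-24)))) - 14986 = (-20665 - 19*(71 + (0 - 48))) - 14986 = (-20665 - 19*(71 - 48)) - 14986 = (-20665 - 19*23) - 14986 = (-20665 - 437) - 14986 = -21102 - 14986 = -36088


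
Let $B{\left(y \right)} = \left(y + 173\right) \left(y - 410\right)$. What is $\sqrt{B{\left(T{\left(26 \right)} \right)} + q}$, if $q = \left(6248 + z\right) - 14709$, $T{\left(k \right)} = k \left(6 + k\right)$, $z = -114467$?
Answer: $\sqrt{301182} \approx 548.8$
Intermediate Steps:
$B{\left(y \right)} = \left(-410 + y\right) \left(173 + y\right)$ ($B{\left(y \right)} = \left(173 + y\right) \left(y - 410\right) = \left(173 + y\right) \left(-410 + y\right) = \left(-410 + y\right) \left(173 + y\right)$)
$q = -122928$ ($q = \left(6248 - 114467\right) - 14709 = -108219 - 14709 = -122928$)
$\sqrt{B{\left(T{\left(26 \right)} \right)} + q} = \sqrt{\left(-70930 + \left(26 \left(6 + 26\right)\right)^{2} - 237 \cdot 26 \left(6 + 26\right)\right) - 122928} = \sqrt{\left(-70930 + \left(26 \cdot 32\right)^{2} - 237 \cdot 26 \cdot 32\right) - 122928} = \sqrt{\left(-70930 + 832^{2} - 197184\right) - 122928} = \sqrt{\left(-70930 + 692224 - 197184\right) - 122928} = \sqrt{424110 - 122928} = \sqrt{301182}$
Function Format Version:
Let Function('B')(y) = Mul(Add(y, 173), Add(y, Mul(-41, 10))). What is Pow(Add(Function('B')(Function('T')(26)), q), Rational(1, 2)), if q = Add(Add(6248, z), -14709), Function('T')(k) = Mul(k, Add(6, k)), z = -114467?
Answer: Pow(301182, Rational(1, 2)) ≈ 548.80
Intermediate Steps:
Function('B')(y) = Mul(Add(-410, y), Add(173, y)) (Function('B')(y) = Mul(Add(173, y), Add(y, -410)) = Mul(Add(173, y), Add(-410, y)) = Mul(Add(-410, y), Add(173, y)))
q = -122928 (q = Add(Add(6248, -114467), -14709) = Add(-108219, -14709) = -122928)
Pow(Add(Function('B')(Function('T')(26)), q), Rational(1, 2)) = Pow(Add(Add(-70930, Pow(Mul(26, Add(6, 26)), 2), Mul(-237, Mul(26, Add(6, 26)))), -122928), Rational(1, 2)) = Pow(Add(Add(-70930, Pow(Mul(26, 32), 2), Mul(-237, Mul(26, 32))), -122928), Rational(1, 2)) = Pow(Add(Add(-70930, Pow(832, 2), Mul(-237, 832)), -122928), Rational(1, 2)) = Pow(Add(Add(-70930, 692224, -197184), -122928), Rational(1, 2)) = Pow(Add(424110, -122928), Rational(1, 2)) = Pow(301182, Rational(1, 2))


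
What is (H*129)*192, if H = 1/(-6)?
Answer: -4128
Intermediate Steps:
H = -1/6 ≈ -0.16667
(H*129)*192 = -1/6*129*192 = -43/2*192 = -4128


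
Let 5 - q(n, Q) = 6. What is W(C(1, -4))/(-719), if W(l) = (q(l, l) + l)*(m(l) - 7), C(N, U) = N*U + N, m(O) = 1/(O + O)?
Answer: -86/2157 ≈ -0.039870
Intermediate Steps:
m(O) = 1/(2*O)
q(n, Q) = -1 (q(n, Q) = 5 - 1*6 = 5 - 6 = -1)
C(N, U) = N + N*U
W(l) = (-1 + l)*(-7 + 1/(2*l)) (W(l) = (-1 + l)*(1/(2*l) - 7) = (-1 + l)*(-7 + 1/(2*l)))
W(C(1, -4))/(-719) = ((-1 + (1*(1 - 4))*(15 - 14*(1 - 4)))/(2*((1*(1 - 4)))))/(-719) = ((-1 + (1*(-3))*(15 - 14*(-3)))/(2*((1*(-3)))))*(-1/719) = ((½)*(-1 - 3*(15 - 14*(-3)))/(-3))*(-1/719) = ((½)*(-⅓)*(-1 - 3*(15 + 42)))*(-1/719) = ((½)*(-⅓)*(-1 - 3*57))*(-1/719) = ((½)*(-⅓)*(-1 - 171))*(-1/719) = ((½)*(-⅓)*(-172))*(-1/719) = (86/3)*(-1/719) = -86/2157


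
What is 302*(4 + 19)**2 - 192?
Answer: 159566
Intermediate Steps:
302*(4 + 19)**2 - 192 = 302*23**2 - 192 = 302*529 - 192 = 159758 - 192 = 159566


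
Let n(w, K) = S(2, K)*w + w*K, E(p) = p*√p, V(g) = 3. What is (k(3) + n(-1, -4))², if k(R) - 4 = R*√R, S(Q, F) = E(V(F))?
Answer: 64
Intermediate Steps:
E(p) = p^(3/2)
S(Q, F) = 3*√3 (S(Q, F) = 3^(3/2) = 3*√3)
k(R) = 4 + R^(3/2) (k(R) = 4 + R*√R = 4 + R^(3/2))
n(w, K) = K*w + 3*w*√3 (n(w, K) = (3*√3)*w + w*K = 3*w*√3 + K*w = K*w + 3*w*√3)
(k(3) + n(-1, -4))² = ((4 + 3^(3/2)) - (-4 + 3*√3))² = ((4 + 3*√3) + (4 - 3*√3))² = 8² = 64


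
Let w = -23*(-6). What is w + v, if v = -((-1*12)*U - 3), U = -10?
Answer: 21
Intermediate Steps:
w = 138
v = -117 (v = -(-1*12*(-10) - 3) = -(-12*(-10) - 3) = -(120 - 3) = -1*117 = -117)
w + v = 138 - 117 = 21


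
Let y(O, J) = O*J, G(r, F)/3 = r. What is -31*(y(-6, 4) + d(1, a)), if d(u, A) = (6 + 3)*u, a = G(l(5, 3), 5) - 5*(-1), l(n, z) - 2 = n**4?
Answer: 465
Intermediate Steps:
l(n, z) = 2 + n**4
G(r, F) = 3*r
a = 1886 (a = 3*(2 + 5**4) - 5*(-1) = 3*(2 + 625) + 5 = 3*627 + 5 = 1881 + 5 = 1886)
d(u, A) = 9*u
y(O, J) = J*O
-31*(y(-6, 4) + d(1, a)) = -31*(4*(-6) + 9*1) = -31*(-24 + 9) = -31*(-15) = 465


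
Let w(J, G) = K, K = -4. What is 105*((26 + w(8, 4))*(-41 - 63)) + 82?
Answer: -240158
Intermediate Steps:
w(J, G) = -4
105*((26 + w(8, 4))*(-41 - 63)) + 82 = 105*((26 - 4)*(-41 - 63)) + 82 = 105*(22*(-104)) + 82 = 105*(-2288) + 82 = -240240 + 82 = -240158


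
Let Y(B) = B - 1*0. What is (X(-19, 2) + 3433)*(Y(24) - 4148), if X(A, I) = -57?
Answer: -13922624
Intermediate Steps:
Y(B) = B (Y(B) = B + 0 = B)
(X(-19, 2) + 3433)*(Y(24) - 4148) = (-57 + 3433)*(24 - 4148) = 3376*(-4124) = -13922624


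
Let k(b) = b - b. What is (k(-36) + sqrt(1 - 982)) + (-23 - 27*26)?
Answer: -725 + 3*I*sqrt(109) ≈ -725.0 + 31.321*I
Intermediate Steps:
k(b) = 0
(k(-36) + sqrt(1 - 982)) + (-23 - 27*26) = (0 + sqrt(1 - 982)) + (-23 - 27*26) = (0 + sqrt(-981)) + (-23 - 702) = (0 + 3*I*sqrt(109)) - 725 = 3*I*sqrt(109) - 725 = -725 + 3*I*sqrt(109)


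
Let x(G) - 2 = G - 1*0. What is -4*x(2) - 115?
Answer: -131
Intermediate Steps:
x(G) = 2 + G (x(G) = 2 + (G - 1*0) = 2 + (G + 0) = 2 + G)
-4*x(2) - 115 = -4*(2 + 2) - 115 = -4*4 - 115 = -16 - 115 = -131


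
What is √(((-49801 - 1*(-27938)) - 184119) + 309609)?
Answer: √103627 ≈ 321.91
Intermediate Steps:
√(((-49801 - 1*(-27938)) - 184119) + 309609) = √(((-49801 + 27938) - 184119) + 309609) = √((-21863 - 184119) + 309609) = √(-205982 + 309609) = √103627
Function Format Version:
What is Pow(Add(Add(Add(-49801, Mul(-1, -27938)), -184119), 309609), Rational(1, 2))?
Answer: Pow(103627, Rational(1, 2)) ≈ 321.91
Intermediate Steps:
Pow(Add(Add(Add(-49801, Mul(-1, -27938)), -184119), 309609), Rational(1, 2)) = Pow(Add(Add(Add(-49801, 27938), -184119), 309609), Rational(1, 2)) = Pow(Add(Add(-21863, -184119), 309609), Rational(1, 2)) = Pow(Add(-205982, 309609), Rational(1, 2)) = Pow(103627, Rational(1, 2))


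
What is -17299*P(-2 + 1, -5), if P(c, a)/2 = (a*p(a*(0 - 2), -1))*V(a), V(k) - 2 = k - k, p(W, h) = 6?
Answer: 2075880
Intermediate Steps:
V(k) = 2 (V(k) = 2 + (k - k) = 2 + 0 = 2)
P(c, a) = 24*a (P(c, a) = 2*((a*6)*2) = 2*((6*a)*2) = 2*(12*a) = 24*a)
-17299*P(-2 + 1, -5) = -415176*(-5) = -17299*(-120) = 2075880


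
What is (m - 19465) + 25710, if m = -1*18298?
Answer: -12053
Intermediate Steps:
m = -18298
(m - 19465) + 25710 = (-18298 - 19465) + 25710 = -37763 + 25710 = -12053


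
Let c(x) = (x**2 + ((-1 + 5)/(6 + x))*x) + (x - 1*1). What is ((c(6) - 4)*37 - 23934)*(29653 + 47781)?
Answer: -1741568094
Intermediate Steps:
c(x) = -1 + x + x**2 + 4*x/(6 + x) (c(x) = (x**2 + (4/(6 + x))*x) + (x - 1) = (x**2 + 4*x/(6 + x)) + (-1 + x) = -1 + x + x**2 + 4*x/(6 + x))
((c(6) - 4)*37 - 23934)*(29653 + 47781) = (((-6 + 6**3 + 7*6**2 + 9*6)/(6 + 6) - 4)*37 - 23934)*(29653 + 47781) = (((-6 + 216 + 7*36 + 54)/12 - 4)*37 - 23934)*77434 = (((-6 + 216 + 252 + 54)/12 - 4)*37 - 23934)*77434 = (((1/12)*516 - 4)*37 - 23934)*77434 = ((43 - 4)*37 - 23934)*77434 = (39*37 - 23934)*77434 = (1443 - 23934)*77434 = -22491*77434 = -1741568094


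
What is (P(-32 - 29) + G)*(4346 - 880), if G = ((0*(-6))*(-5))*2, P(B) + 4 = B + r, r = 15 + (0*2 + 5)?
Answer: -155970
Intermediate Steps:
r = 20 (r = 15 + (0 + 5) = 15 + 5 = 20)
P(B) = 16 + B (P(B) = -4 + (B + 20) = -4 + (20 + B) = 16 + B)
G = 0 (G = (0*(-5))*2 = 0*2 = 0)
(P(-32 - 29) + G)*(4346 - 880) = ((16 + (-32 - 29)) + 0)*(4346 - 880) = ((16 - 61) + 0)*3466 = (-45 + 0)*3466 = -45*3466 = -155970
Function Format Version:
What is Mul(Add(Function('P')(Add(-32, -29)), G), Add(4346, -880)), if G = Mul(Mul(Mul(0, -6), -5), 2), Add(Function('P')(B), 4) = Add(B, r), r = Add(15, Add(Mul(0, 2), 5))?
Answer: -155970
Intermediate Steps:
r = 20 (r = Add(15, Add(0, 5)) = Add(15, 5) = 20)
Function('P')(B) = Add(16, B) (Function('P')(B) = Add(-4, Add(B, 20)) = Add(-4, Add(20, B)) = Add(16, B))
G = 0 (G = Mul(Mul(0, -5), 2) = Mul(0, 2) = 0)
Mul(Add(Function('P')(Add(-32, -29)), G), Add(4346, -880)) = Mul(Add(Add(16, Add(-32, -29)), 0), Add(4346, -880)) = Mul(Add(Add(16, -61), 0), 3466) = Mul(Add(-45, 0), 3466) = Mul(-45, 3466) = -155970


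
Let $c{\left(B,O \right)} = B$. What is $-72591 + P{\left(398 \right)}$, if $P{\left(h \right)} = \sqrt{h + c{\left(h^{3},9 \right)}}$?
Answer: $-72591 + \sqrt{63045190} \approx -64651.0$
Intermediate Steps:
$P{\left(h \right)} = \sqrt{h + h^{3}}$
$-72591 + P{\left(398 \right)} = -72591 + \sqrt{398 + 398^{3}} = -72591 + \sqrt{398 + 63044792} = -72591 + \sqrt{63045190}$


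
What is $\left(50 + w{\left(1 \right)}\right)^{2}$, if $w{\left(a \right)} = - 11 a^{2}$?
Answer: $1521$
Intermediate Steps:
$\left(50 + w{\left(1 \right)}\right)^{2} = \left(50 - 11 \cdot 1^{2}\right)^{2} = \left(50 - 11\right)^{2} = 39^{2} = 1521$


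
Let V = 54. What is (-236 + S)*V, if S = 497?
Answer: 14094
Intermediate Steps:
(-236 + S)*V = (-236 + 497)*54 = 261*54 = 14094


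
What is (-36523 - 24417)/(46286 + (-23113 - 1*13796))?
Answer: -60940/9377 ≈ -6.4989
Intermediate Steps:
(-36523 - 24417)/(46286 + (-23113 - 1*13796)) = -60940/(46286 + (-23113 - 13796)) = -60940/(46286 - 36909) = -60940/9377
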